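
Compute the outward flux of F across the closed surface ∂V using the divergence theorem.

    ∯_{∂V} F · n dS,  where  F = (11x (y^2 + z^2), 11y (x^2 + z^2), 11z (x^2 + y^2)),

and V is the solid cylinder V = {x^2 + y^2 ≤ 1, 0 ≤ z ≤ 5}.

By the divergence theorem,

    ∯_{∂V} F · n dS = ∭_V (∇ · F) dV.

Compute the divergence:
    ∇ · F = ∂F_x/∂x + ∂F_y/∂y + ∂F_z/∂z = 11y^2 + 11z^2 + 11x^2 + 11z^2 + 11x^2 + 11y^2 = 22x^2 + 22y^2 + 22z^2.

In cylindrical coordinates, x = r cos(θ), y = r sin(θ), z = z, dV = r dr dθ dz, with 0 ≤ r ≤ 1, 0 ≤ θ ≤ 2π, 0 ≤ z ≤ 5.

The integrand, after substitution and multiplying by the volume element, becomes (22r^2 + 22z^2) · r, so

    ∭_V (∇·F) dV = ∫_0^{2π} ∫_0^{1} ∫_0^{5} (22r^2 + 22z^2) · r dz dr dθ.

Inner (z from 0 to 5): 110r (r^2 + 25/3).
Middle (r from 0 to 1): 2915/6.
Outer (θ from 0 to 2π): 2915π/3.

Therefore ∯_{∂V} F · n dS = 2915π/3.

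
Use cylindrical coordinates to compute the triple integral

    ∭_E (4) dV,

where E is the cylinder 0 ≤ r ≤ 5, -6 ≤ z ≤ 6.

In cylindrical coordinates, x = r cos(θ), y = r sin(θ), z = z, and dV = r dr dθ dz.

The integrand becomes 4, so

    ∭_E (4) dV = ∫_{0}^{2π} ∫_{0}^{5} ∫_{-6}^{6} (4) · r dz dr dθ.

Inner (z): 48r.
Middle (r from 0 to 5): 600.
Outer (θ): 1200π.

Therefore the triple integral equals 1200π.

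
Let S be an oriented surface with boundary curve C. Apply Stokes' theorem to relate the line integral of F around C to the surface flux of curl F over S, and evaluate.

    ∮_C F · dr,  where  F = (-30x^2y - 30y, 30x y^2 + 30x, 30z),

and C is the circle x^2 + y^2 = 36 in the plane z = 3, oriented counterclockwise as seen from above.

Let S be the flat disk x^2 + y^2 ≤ 36 in the plane z = 3, with upward unit normal n̂ = ẑ. By Stokes' theorem,

    ∮_C F · dr = ∬_S (∇ × F) · n̂ dS = ∬_D (curl F)_z dA,

where D is the disk x^2 + y^2 ≤ 36.

Compute the curl of F = (-30x^2y - 30y, 30x y^2 + 30x, 30z):
    (∇ × F)_x = ∂F_z/∂y - ∂F_y/∂z = 0,
    (∇ × F)_y = ∂F_x/∂z - ∂F_z/∂x = 0,
    (∇ × F)_z = ∂F_y/∂x - ∂F_x/∂y = 30x^2 + 30y^2 + 60.

On z = 3, (curl F)_z = 30x^2 + 30y^2 + 60.

Convert to polar (x = r cos θ, y = r sin θ, dA = r dr dθ); the integrand becomes 30r^2 + 60, so

    ∬_D (curl F)_z dA = ∫_0^{2π} ∫_0^{6} (30r^2 + 60) · r dr dθ.

Inner (r from 0 to 6): 10800.
Outer (θ from 0 to 2π): 21600π.

Therefore ∮_C F · dr = 21600π.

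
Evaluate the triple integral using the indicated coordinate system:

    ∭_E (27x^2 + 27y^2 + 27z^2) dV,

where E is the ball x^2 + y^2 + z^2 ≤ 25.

In spherical coordinates, x = ρ sin(φ) cos(θ), y = ρ sin(φ) sin(θ), z = ρ cos(φ), and dV = ρ^2 sin(φ) dρ dφ dθ.

The integrand becomes 27ρ^2, so

    ∭_E (27x^2 + 27y^2 + 27z^2) dV = ∫_{0}^{2π} ∫_{0}^{π} ∫_{0}^{5} (27ρ^2) · ρ^2 sin(φ) dρ dφ dθ.

Inner (ρ): 16875sin(φ).
Middle (φ): 33750.
Outer (θ): 67500π.

Therefore the triple integral equals 67500π.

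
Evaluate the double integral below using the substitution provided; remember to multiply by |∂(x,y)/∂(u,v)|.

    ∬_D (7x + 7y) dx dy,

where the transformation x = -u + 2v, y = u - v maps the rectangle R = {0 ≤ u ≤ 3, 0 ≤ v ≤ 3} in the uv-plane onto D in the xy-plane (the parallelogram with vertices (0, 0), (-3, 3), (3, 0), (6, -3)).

Compute the Jacobian determinant of (x, y) with respect to (u, v):

    ∂(x,y)/∂(u,v) = | -1  2 | = (-1)(-1) - (2)(1) = -1.
                   | 1  -1 |

Its absolute value is |J| = 1 (the area scaling factor).

Substituting x = -u + 2v, y = u - v into the integrand,

    7x + 7y → 7v,

so the integral becomes

    ∬_R (7v) · |J| du dv = ∫_0^3 ∫_0^3 (7v) dv du.

Inner (v): 63/2.
Outer (u): 189/2.

Therefore ∬_D (7x + 7y) dx dy = 189/2.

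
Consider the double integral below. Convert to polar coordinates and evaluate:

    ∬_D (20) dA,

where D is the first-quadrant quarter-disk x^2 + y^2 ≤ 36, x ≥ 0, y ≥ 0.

The region D is 0 ≤ r ≤ 6, 0 ≤ θ ≤ π/2 in polar coordinates, where x = r cos(θ), y = r sin(θ), and dA = r dr dθ.

Under the substitution, the integrand becomes 20, so

    ∬_D (20) dA = ∫_{0}^{π/2} ∫_{0}^{6} (20) · r dr dθ.

Inner integral (in r): ∫_{0}^{6} (20) · r dr = 360.

Outer integral (in θ): ∫_{0}^{π/2} (360) dθ = 180π.

Therefore ∬_D (20) dA = 180π.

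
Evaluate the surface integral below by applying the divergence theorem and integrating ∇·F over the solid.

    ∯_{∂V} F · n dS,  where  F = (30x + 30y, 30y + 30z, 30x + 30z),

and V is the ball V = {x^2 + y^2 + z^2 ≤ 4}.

By the divergence theorem,

    ∯_{∂V} F · n dS = ∭_V (∇ · F) dV.

Compute the divergence:
    ∇ · F = ∂F_x/∂x + ∂F_y/∂y + ∂F_z/∂z = 30 + 30 + 30 = 90.

In spherical coordinates, x = ρ sin(φ) cos(θ), y = ρ sin(φ) sin(θ), z = ρ cos(φ), dV = ρ^2 sin(φ) dρ dφ dθ, with 0 ≤ ρ ≤ 2, 0 ≤ φ ≤ π, 0 ≤ θ ≤ 2π.

The integrand, after substitution and multiplying by the volume element, becomes (90) · ρ^2 sin(φ), so

    ∭_V (∇·F) dV = ∫_0^{2π} ∫_0^{π} ∫_0^{2} (90) · ρ^2 sin(φ) dρ dφ dθ.

Inner (ρ from 0 to 2): 240sin(φ).
Middle (φ from 0 to π): 480.
Outer (θ from 0 to 2π): 960π.

Therefore ∯_{∂V} F · n dS = 960π.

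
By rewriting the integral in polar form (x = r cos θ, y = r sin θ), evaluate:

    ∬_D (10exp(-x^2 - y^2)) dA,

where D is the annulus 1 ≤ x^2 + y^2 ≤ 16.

The region D is 1 ≤ r ≤ 4, 0 ≤ θ ≤ 2π in polar coordinates, where x = r cos(θ), y = r sin(θ), and dA = r dr dθ.

Under the substitution, the integrand becomes 10exp(-r^2), so

    ∬_D (10exp(-x^2 - y^2)) dA = ∫_{0}^{2π} ∫_{1}^{4} (10exp(-r^2)) · r dr dθ.

Inner integral (in r): ∫_{1}^{4} (10exp(-r^2)) · r dr = -(5 - 5exp(15))exp(-16).

Outer integral (in θ): ∫_{0}^{2π} (-(5 - 5exp(15))exp(-16)) dθ = -10π (1 - exp(15))exp(-16).

Therefore ∬_D (10exp(-x^2 - y^2)) dA = -10π (1 - exp(15))exp(-16).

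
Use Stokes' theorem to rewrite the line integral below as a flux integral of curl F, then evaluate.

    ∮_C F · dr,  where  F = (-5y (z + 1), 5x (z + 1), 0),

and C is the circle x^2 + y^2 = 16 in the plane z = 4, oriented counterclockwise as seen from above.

Let S be the flat disk x^2 + y^2 ≤ 16 in the plane z = 4, with upward unit normal n̂ = ẑ. By Stokes' theorem,

    ∮_C F · dr = ∬_S (∇ × F) · n̂ dS = ∬_D (curl F)_z dA,

where D is the disk x^2 + y^2 ≤ 16.

Compute the curl of F = (-5y (z + 1), 5x (z + 1), 0):
    (∇ × F)_x = ∂F_z/∂y - ∂F_y/∂z = -5x,
    (∇ × F)_y = ∂F_x/∂z - ∂F_z/∂x = -5y,
    (∇ × F)_z = ∂F_y/∂x - ∂F_x/∂y = 10z + 10.

On z = 4, (curl F)_z = 50.

Convert to polar (x = r cos θ, y = r sin θ, dA = r dr dθ); the integrand becomes 50, so

    ∬_D (curl F)_z dA = ∫_0^{2π} ∫_0^{4} (50) · r dr dθ.

Inner (r from 0 to 4): 400.
Outer (θ from 0 to 2π): 800π.

Therefore ∮_C F · dr = 800π.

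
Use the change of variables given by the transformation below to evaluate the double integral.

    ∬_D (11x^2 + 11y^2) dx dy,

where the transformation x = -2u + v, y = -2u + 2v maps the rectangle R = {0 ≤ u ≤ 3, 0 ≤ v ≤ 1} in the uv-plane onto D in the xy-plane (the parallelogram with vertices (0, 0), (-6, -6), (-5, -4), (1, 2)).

Compute the Jacobian determinant of (x, y) with respect to (u, v):

    ∂(x,y)/∂(u,v) = | -2  1 | = (-2)(2) - (1)(-2) = -2.
                   | -2  2 |

Its absolute value is |J| = 2 (the area scaling factor).

Substituting x = -2u + v, y = -2u + 2v into the integrand,

    11x^2 + 11y^2 → 88u^2 - 132u v + 55v^2,

so the integral becomes

    ∬_R (88u^2 - 132u v + 55v^2) · |J| du dv = ∫_0^3 ∫_0^1 (176u^2 - 264u v + 110v^2) dv du.

Inner (v): 176u^2 - 132u + 110/3.
Outer (u): 1100.

Therefore ∬_D (11x^2 + 11y^2) dx dy = 1100.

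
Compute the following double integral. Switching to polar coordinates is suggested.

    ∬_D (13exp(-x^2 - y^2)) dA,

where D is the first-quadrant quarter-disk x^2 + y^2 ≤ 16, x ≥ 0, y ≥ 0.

The region D is 0 ≤ r ≤ 4, 0 ≤ θ ≤ π/2 in polar coordinates, where x = r cos(θ), y = r sin(θ), and dA = r dr dθ.

Under the substitution, the integrand becomes 13exp(-r^2), so

    ∬_D (13exp(-x^2 - y^2)) dA = ∫_{0}^{π/2} ∫_{0}^{4} (13exp(-r^2)) · r dr dθ.

Inner integral (in r): ∫_{0}^{4} (13exp(-r^2)) · r dr = 13/2 - 13exp(-16)/2.

Outer integral (in θ): ∫_{0}^{π/2} (13/2 - 13exp(-16)/2) dθ = -13π (1 - exp(16))exp(-16)/4.

Therefore ∬_D (13exp(-x^2 - y^2)) dA = -13π (1 - exp(16))exp(-16)/4.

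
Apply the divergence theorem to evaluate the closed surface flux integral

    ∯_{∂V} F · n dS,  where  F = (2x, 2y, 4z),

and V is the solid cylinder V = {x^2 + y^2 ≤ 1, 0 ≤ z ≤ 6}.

By the divergence theorem,

    ∯_{∂V} F · n dS = ∭_V (∇ · F) dV.

Compute the divergence:
    ∇ · F = ∂F_x/∂x + ∂F_y/∂y + ∂F_z/∂z = 2 + 2 + 4 = 8.

In cylindrical coordinates, x = r cos(θ), y = r sin(θ), z = z, dV = r dr dθ dz, with 0 ≤ r ≤ 1, 0 ≤ θ ≤ 2π, 0 ≤ z ≤ 6.

The integrand, after substitution and multiplying by the volume element, becomes (8) · r, so

    ∭_V (∇·F) dV = ∫_0^{2π} ∫_0^{1} ∫_0^{6} (8) · r dz dr dθ.

Inner (z from 0 to 6): 48r.
Middle (r from 0 to 1): 24.
Outer (θ from 0 to 2π): 48π.

Therefore ∯_{∂V} F · n dS = 48π.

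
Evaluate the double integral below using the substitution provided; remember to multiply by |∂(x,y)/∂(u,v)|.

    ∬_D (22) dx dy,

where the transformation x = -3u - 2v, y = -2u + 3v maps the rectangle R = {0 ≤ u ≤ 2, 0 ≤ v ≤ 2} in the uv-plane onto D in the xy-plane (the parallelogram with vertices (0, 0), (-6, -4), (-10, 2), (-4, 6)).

Compute the Jacobian determinant of (x, y) with respect to (u, v):

    ∂(x,y)/∂(u,v) = | -3  -2 | = (-3)(3) - (-2)(-2) = -13.
                   | -2  3 |

Its absolute value is |J| = 13 (the area scaling factor).

Substituting x = -3u - 2v, y = -2u + 3v into the integrand,

    22 → 22,

so the integral becomes

    ∬_R (22) · |J| du dv = ∫_0^2 ∫_0^2 (286) dv du.

Inner (v): 572.
Outer (u): 1144.

Therefore ∬_D (22) dx dy = 1144.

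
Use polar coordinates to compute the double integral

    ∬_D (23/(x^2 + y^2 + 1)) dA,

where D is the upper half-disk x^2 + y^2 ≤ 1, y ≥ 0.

The region D is 0 ≤ r ≤ 1, 0 ≤ θ ≤ π in polar coordinates, where x = r cos(θ), y = r sin(θ), and dA = r dr dθ.

Under the substitution, the integrand becomes 23/(r^2 + 1), so

    ∬_D (23/(x^2 + y^2 + 1)) dA = ∫_{0}^{π} ∫_{0}^{1} (23/(r^2 + 1)) · r dr dθ.

Inner integral (in r): ∫_{0}^{1} (23/(r^2 + 1)) · r dr = 23log(2)/2.

Outer integral (in θ): ∫_{0}^{π} (23log(2)/2) dθ = 23π log(2)/2.

Therefore ∬_D (23/(x^2 + y^2 + 1)) dA = 23π log(2)/2.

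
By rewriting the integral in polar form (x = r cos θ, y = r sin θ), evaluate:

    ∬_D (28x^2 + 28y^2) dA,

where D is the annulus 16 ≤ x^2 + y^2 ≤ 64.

The region D is 4 ≤ r ≤ 8, 0 ≤ θ ≤ 2π in polar coordinates, where x = r cos(θ), y = r sin(θ), and dA = r dr dθ.

Under the substitution, the integrand becomes 28r^2, so

    ∬_D (28x^2 + 28y^2) dA = ∫_{0}^{2π} ∫_{4}^{8} (28r^2) · r dr dθ.

Inner integral (in r): ∫_{4}^{8} (28r^2) · r dr = 26880.

Outer integral (in θ): ∫_{0}^{2π} (26880) dθ = 53760π.

Therefore ∬_D (28x^2 + 28y^2) dA = 53760π.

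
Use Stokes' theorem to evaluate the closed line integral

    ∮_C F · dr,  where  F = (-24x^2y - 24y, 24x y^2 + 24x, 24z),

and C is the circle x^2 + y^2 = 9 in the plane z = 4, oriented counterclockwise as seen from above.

Let S be the flat disk x^2 + y^2 ≤ 9 in the plane z = 4, with upward unit normal n̂ = ẑ. By Stokes' theorem,

    ∮_C F · dr = ∬_S (∇ × F) · n̂ dS = ∬_D (curl F)_z dA,

where D is the disk x^2 + y^2 ≤ 9.

Compute the curl of F = (-24x^2y - 24y, 24x y^2 + 24x, 24z):
    (∇ × F)_x = ∂F_z/∂y - ∂F_y/∂z = 0,
    (∇ × F)_y = ∂F_x/∂z - ∂F_z/∂x = 0,
    (∇ × F)_z = ∂F_y/∂x - ∂F_x/∂y = 24x^2 + 24y^2 + 48.

On z = 4, (curl F)_z = 24x^2 + 24y^2 + 48.

Convert to polar (x = r cos θ, y = r sin θ, dA = r dr dθ); the integrand becomes 24r^2 + 48, so

    ∬_D (curl F)_z dA = ∫_0^{2π} ∫_0^{3} (24r^2 + 48) · r dr dθ.

Inner (r from 0 to 3): 702.
Outer (θ from 0 to 2π): 1404π.

Therefore ∮_C F · dr = 1404π.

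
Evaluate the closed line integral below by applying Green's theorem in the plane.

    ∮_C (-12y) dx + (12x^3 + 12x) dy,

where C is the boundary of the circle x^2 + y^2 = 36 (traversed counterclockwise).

Green's theorem converts the closed line integral into a double integral over the enclosed region D:

    ∮_C P dx + Q dy = ∬_D (∂Q/∂x - ∂P/∂y) dA.

Here P = -12y, Q = 12x^3 + 12x, so

    ∂Q/∂x = 36x^2 + 12,    ∂P/∂y = -12,
    ∂Q/∂x - ∂P/∂y = 36x^2 + 24.

D is the region x^2 + y^2 ≤ 36. Evaluating the double integral:

In polar coordinates (x = r cos θ, y = r sin θ, dA = r dr dθ) the integrand becomes 36r^2cos(θ)^2 + 24, so

    ∬_D (36x^2 + 24) dA = ∫_0^{2π} ∫_0^{6} (36r^2cos(θ)^2 + 24) · r dr dθ.

Inner (r from 0 to 6): 11664cos(θ)^2 + 432.
Outer (θ from 0 to 2π): 12528π.

Therefore ∮_C P dx + Q dy = 12528π.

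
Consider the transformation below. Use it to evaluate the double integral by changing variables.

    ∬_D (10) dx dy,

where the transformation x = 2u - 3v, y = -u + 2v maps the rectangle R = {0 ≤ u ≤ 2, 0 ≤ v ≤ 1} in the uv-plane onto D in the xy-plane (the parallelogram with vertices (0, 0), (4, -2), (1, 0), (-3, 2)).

Compute the Jacobian determinant of (x, y) with respect to (u, v):

    ∂(x,y)/∂(u,v) = | 2  -3 | = (2)(2) - (-3)(-1) = 1.
                   | -1  2 |

Its absolute value is |J| = 1 (the area scaling factor).

Substituting x = 2u - 3v, y = -u + 2v into the integrand,

    10 → 10,

so the integral becomes

    ∬_R (10) · |J| du dv = ∫_0^2 ∫_0^1 (10) dv du.

Inner (v): 10.
Outer (u): 20.

Therefore ∬_D (10) dx dy = 20.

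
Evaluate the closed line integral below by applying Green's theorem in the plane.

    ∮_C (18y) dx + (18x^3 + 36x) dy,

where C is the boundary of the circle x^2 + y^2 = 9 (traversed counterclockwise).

Green's theorem converts the closed line integral into a double integral over the enclosed region D:

    ∮_C P dx + Q dy = ∬_D (∂Q/∂x - ∂P/∂y) dA.

Here P = 18y, Q = 18x^3 + 36x, so

    ∂Q/∂x = 54x^2 + 36,    ∂P/∂y = 18,
    ∂Q/∂x - ∂P/∂y = 54x^2 + 18.

D is the region x^2 + y^2 ≤ 9. Evaluating the double integral:

In polar coordinates (x = r cos θ, y = r sin θ, dA = r dr dθ) the integrand becomes 54r^2cos(θ)^2 + 18, so

    ∬_D (54x^2 + 18) dA = ∫_0^{2π} ∫_0^{3} (54r^2cos(θ)^2 + 18) · r dr dθ.

Inner (r from 0 to 3): 2187cos(θ)^2/2 + 81.
Outer (θ from 0 to 2π): 2511π/2.

Therefore ∮_C P dx + Q dy = 2511π/2.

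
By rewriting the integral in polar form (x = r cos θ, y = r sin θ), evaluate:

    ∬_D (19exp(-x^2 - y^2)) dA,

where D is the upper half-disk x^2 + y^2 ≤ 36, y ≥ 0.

The region D is 0 ≤ r ≤ 6, 0 ≤ θ ≤ π in polar coordinates, where x = r cos(θ), y = r sin(θ), and dA = r dr dθ.

Under the substitution, the integrand becomes 19exp(-r^2), so

    ∬_D (19exp(-x^2 - y^2)) dA = ∫_{0}^{π} ∫_{0}^{6} (19exp(-r^2)) · r dr dθ.

Inner integral (in r): ∫_{0}^{6} (19exp(-r^2)) · r dr = 19/2 - 19exp(-36)/2.

Outer integral (in θ): ∫_{0}^{π} (19/2 - 19exp(-36)/2) dθ = -19π (1 - exp(36))exp(-36)/2.

Therefore ∬_D (19exp(-x^2 - y^2)) dA = -19π (1 - exp(36))exp(-36)/2.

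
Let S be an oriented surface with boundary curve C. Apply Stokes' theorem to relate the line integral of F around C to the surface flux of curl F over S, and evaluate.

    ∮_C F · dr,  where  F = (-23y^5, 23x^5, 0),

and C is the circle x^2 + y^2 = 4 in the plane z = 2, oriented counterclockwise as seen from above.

Let S be the flat disk x^2 + y^2 ≤ 4 in the plane z = 2, with upward unit normal n̂ = ẑ. By Stokes' theorem,

    ∮_C F · dr = ∬_S (∇ × F) · n̂ dS = ∬_D (curl F)_z dA,

where D is the disk x^2 + y^2 ≤ 4.

Compute the curl of F = (-23y^5, 23x^5, 0):
    (∇ × F)_x = ∂F_z/∂y - ∂F_y/∂z = 0,
    (∇ × F)_y = ∂F_x/∂z - ∂F_z/∂x = 0,
    (∇ × F)_z = ∂F_y/∂x - ∂F_x/∂y = 115x^4 + 115y^4.

On z = 2, (curl F)_z = 115x^4 + 115y^4.

Convert to polar (x = r cos θ, y = r sin θ, dA = r dr dθ); the integrand becomes 115r^4(sin(θ)^4 + cos(θ)^4), so

    ∬_D (curl F)_z dA = ∫_0^{2π} ∫_0^{2} (115r^4(sin(θ)^4 + cos(θ)^4)) · r dr dθ.

Inner (r from 0 to 2): 3680sin(θ)^4/3 + 3680cos(θ)^4/3.
Outer (θ from 0 to 2π): 1840π.

Therefore ∮_C F · dr = 1840π.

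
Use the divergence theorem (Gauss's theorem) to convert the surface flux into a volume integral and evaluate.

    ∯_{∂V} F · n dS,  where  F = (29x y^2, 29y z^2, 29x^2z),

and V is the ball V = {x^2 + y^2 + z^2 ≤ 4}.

By the divergence theorem,

    ∯_{∂V} F · n dS = ∭_V (∇ · F) dV.

Compute the divergence:
    ∇ · F = ∂F_x/∂x + ∂F_y/∂y + ∂F_z/∂z = 29y^2 + 29z^2 + 29x^2 = 29x^2 + 29y^2 + 29z^2.

In spherical coordinates, x = ρ sin(φ) cos(θ), y = ρ sin(φ) sin(θ), z = ρ cos(φ), dV = ρ^2 sin(φ) dρ dφ dθ, with 0 ≤ ρ ≤ 2, 0 ≤ φ ≤ π, 0 ≤ θ ≤ 2π.

The integrand, after substitution and multiplying by the volume element, becomes (29ρ^2) · ρ^2 sin(φ), so

    ∭_V (∇·F) dV = ∫_0^{2π} ∫_0^{π} ∫_0^{2} (29ρ^2) · ρ^2 sin(φ) dρ dφ dθ.

Inner (ρ from 0 to 2): 928sin(φ)/5.
Middle (φ from 0 to π): 1856/5.
Outer (θ from 0 to 2π): 3712π/5.

Therefore ∯_{∂V} F · n dS = 3712π/5.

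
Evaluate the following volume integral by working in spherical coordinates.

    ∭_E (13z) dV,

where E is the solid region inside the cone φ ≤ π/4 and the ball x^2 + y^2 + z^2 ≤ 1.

In spherical coordinates, x = ρ sin(φ) cos(θ), y = ρ sin(φ) sin(θ), z = ρ cos(φ), and dV = ρ^2 sin(φ) dρ dφ dθ.

The integrand becomes 13ρ cos(φ), so

    ∭_E (13z) dV = ∫_{0}^{2π} ∫_{0}^{π/4} ∫_{0}^{1} (13ρ cos(φ)) · ρ^2 sin(φ) dρ dφ dθ.

Inner (ρ): 13sin(2φ)/8.
Middle (φ): 13/16.
Outer (θ): 13π/8.

Therefore the triple integral equals 13π/8.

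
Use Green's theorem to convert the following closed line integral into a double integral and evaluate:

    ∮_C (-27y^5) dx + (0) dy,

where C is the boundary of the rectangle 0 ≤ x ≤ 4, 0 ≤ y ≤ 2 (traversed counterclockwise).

Green's theorem converts the closed line integral into a double integral over the enclosed region D:

    ∮_C P dx + Q dy = ∬_D (∂Q/∂x - ∂P/∂y) dA.

Here P = -27y^5, Q = 0, so

    ∂Q/∂x = 0,    ∂P/∂y = -135y^4,
    ∂Q/∂x - ∂P/∂y = 135y^4.

D is the region 0 ≤ x ≤ 4, 0 ≤ y ≤ 2. Evaluating the double integral:

    ∬_D (135y^4) dA = ∫_0^{4} ∫_0^{2} (135y^4) dy dx.

Inner (y from 0 to 2): 864.
Outer (x from 0 to 4): 3456.

Therefore ∮_C P dx + Q dy = 3456.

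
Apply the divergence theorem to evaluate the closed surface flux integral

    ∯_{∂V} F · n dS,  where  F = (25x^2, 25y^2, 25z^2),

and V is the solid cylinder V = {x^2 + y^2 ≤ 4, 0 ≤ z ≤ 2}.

By the divergence theorem,

    ∯_{∂V} F · n dS = ∭_V (∇ · F) dV.

Compute the divergence:
    ∇ · F = ∂F_x/∂x + ∂F_y/∂y + ∂F_z/∂z = 50x + 50y + 50z.

In cylindrical coordinates, x = r cos(θ), y = r sin(θ), z = z, dV = r dr dθ dz, with 0 ≤ r ≤ 2, 0 ≤ θ ≤ 2π, 0 ≤ z ≤ 2.

The integrand, after substitution and multiplying by the volume element, becomes (50sqrt(2)r sin(θ + π/4) + 50z) · r, so

    ∭_V (∇·F) dV = ∫_0^{2π} ∫_0^{2} ∫_0^{2} (50sqrt(2)r sin(θ + π/4) + 50z) · r dz dr dθ.

Inner (z from 0 to 2): 100r (sqrt(2)r sin(θ + π/4) + 1).
Middle (r from 0 to 2): 800sqrt(2)sin(θ + π/4)/3 + 200.
Outer (θ from 0 to 2π): 400π.

Therefore ∯_{∂V} F · n dS = 400π.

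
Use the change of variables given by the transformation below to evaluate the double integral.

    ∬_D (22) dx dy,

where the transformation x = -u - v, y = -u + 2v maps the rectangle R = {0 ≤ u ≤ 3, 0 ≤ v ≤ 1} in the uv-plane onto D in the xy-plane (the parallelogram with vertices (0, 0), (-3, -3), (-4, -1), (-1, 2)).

Compute the Jacobian determinant of (x, y) with respect to (u, v):

    ∂(x,y)/∂(u,v) = | -1  -1 | = (-1)(2) - (-1)(-1) = -3.
                   | -1  2 |

Its absolute value is |J| = 3 (the area scaling factor).

Substituting x = -u - v, y = -u + 2v into the integrand,

    22 → 22,

so the integral becomes

    ∬_R (22) · |J| du dv = ∫_0^3 ∫_0^1 (66) dv du.

Inner (v): 66.
Outer (u): 198.

Therefore ∬_D (22) dx dy = 198.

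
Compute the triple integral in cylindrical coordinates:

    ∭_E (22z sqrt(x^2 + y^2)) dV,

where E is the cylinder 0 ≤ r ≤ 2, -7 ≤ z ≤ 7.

In cylindrical coordinates, x = r cos(θ), y = r sin(θ), z = z, and dV = r dr dθ dz.

The integrand becomes 22r z, so

    ∭_E (22z sqrt(x^2 + y^2)) dV = ∫_{0}^{2π} ∫_{0}^{2} ∫_{-7}^{7} (22r z) · r dz dr dθ.

Inner (z): 0.
Middle (r from 0 to 2): 0.
Outer (θ): 0.

Therefore the triple integral equals 0.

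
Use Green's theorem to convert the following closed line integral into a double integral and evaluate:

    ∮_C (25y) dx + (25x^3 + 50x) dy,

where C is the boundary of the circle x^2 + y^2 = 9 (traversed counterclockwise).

Green's theorem converts the closed line integral into a double integral over the enclosed region D:

    ∮_C P dx + Q dy = ∬_D (∂Q/∂x - ∂P/∂y) dA.

Here P = 25y, Q = 25x^3 + 50x, so

    ∂Q/∂x = 75x^2 + 50,    ∂P/∂y = 25,
    ∂Q/∂x - ∂P/∂y = 75x^2 + 25.

D is the region x^2 + y^2 ≤ 9. Evaluating the double integral:

In polar coordinates (x = r cos θ, y = r sin θ, dA = r dr dθ) the integrand becomes 75r^2cos(θ)^2 + 25, so

    ∬_D (75x^2 + 25) dA = ∫_0^{2π} ∫_0^{3} (75r^2cos(θ)^2 + 25) · r dr dθ.

Inner (r from 0 to 3): 6075cos(θ)^2/4 + 225/2.
Outer (θ from 0 to 2π): 6975π/4.

Therefore ∮_C P dx + Q dy = 6975π/4.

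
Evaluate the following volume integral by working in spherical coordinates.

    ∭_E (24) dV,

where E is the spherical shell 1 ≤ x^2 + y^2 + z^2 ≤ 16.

In spherical coordinates, x = ρ sin(φ) cos(θ), y = ρ sin(φ) sin(θ), z = ρ cos(φ), and dV = ρ^2 sin(φ) dρ dφ dθ.

The integrand becomes 24, so

    ∭_E (24) dV = ∫_{0}^{2π} ∫_{0}^{π} ∫_{1}^{4} (24) · ρ^2 sin(φ) dρ dφ dθ.

Inner (ρ): 504sin(φ).
Middle (φ): 1008.
Outer (θ): 2016π.

Therefore the triple integral equals 2016π.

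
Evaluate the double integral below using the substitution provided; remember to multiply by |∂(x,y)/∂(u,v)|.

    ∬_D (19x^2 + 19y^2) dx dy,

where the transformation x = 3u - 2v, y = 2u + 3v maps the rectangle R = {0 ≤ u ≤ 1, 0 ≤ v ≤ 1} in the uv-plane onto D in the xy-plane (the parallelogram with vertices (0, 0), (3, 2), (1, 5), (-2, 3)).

Compute the Jacobian determinant of (x, y) with respect to (u, v):

    ∂(x,y)/∂(u,v) = | 3  -2 | = (3)(3) - (-2)(2) = 13.
                   | 2  3 |

Its absolute value is |J| = 13 (the area scaling factor).

Substituting x = 3u - 2v, y = 2u + 3v into the integrand,

    19x^2 + 19y^2 → 247u^2 + 247v^2,

so the integral becomes

    ∬_R (247u^2 + 247v^2) · |J| du dv = ∫_0^1 ∫_0^1 (3211u^2 + 3211v^2) dv du.

Inner (v): 3211u^2 + 3211/3.
Outer (u): 6422/3.

Therefore ∬_D (19x^2 + 19y^2) dx dy = 6422/3.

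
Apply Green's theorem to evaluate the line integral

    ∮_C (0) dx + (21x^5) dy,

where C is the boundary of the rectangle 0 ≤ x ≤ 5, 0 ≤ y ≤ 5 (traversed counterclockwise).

Green's theorem converts the closed line integral into a double integral over the enclosed region D:

    ∮_C P dx + Q dy = ∬_D (∂Q/∂x - ∂P/∂y) dA.

Here P = 0, Q = 21x^5, so

    ∂Q/∂x = 105x^4,    ∂P/∂y = 0,
    ∂Q/∂x - ∂P/∂y = 105x^4.

D is the region 0 ≤ x ≤ 5, 0 ≤ y ≤ 5. Evaluating the double integral:

    ∬_D (105x^4) dA = ∫_0^{5} ∫_0^{5} (105x^4) dy dx.

Inner (y from 0 to 5): 525x^4.
Outer (x from 0 to 5): 328125.

Therefore ∮_C P dx + Q dy = 328125.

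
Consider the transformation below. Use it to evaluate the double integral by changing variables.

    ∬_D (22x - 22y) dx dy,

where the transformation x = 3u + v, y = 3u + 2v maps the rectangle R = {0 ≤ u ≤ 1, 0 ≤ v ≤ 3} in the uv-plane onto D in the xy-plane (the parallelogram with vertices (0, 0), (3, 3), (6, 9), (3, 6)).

Compute the Jacobian determinant of (x, y) with respect to (u, v):

    ∂(x,y)/∂(u,v) = | 3  1 | = (3)(2) - (1)(3) = 3.
                   | 3  2 |

Its absolute value is |J| = 3 (the area scaling factor).

Substituting x = 3u + v, y = 3u + 2v into the integrand,

    22x - 22y → -22v,

so the integral becomes

    ∬_R (-22v) · |J| du dv = ∫_0^1 ∫_0^3 (-66v) dv du.

Inner (v): -297.
Outer (u): -297.

Therefore ∬_D (22x - 22y) dx dy = -297.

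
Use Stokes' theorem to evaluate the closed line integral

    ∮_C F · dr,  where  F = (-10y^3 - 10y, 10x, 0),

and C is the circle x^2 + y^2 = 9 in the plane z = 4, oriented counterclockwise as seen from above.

Let S be the flat disk x^2 + y^2 ≤ 9 in the plane z = 4, with upward unit normal n̂ = ẑ. By Stokes' theorem,

    ∮_C F · dr = ∬_S (∇ × F) · n̂ dS = ∬_D (curl F)_z dA,

where D is the disk x^2 + y^2 ≤ 9.

Compute the curl of F = (-10y^3 - 10y, 10x, 0):
    (∇ × F)_x = ∂F_z/∂y - ∂F_y/∂z = 0,
    (∇ × F)_y = ∂F_x/∂z - ∂F_z/∂x = 0,
    (∇ × F)_z = ∂F_y/∂x - ∂F_x/∂y = 30y^2 + 20.

On z = 4, (curl F)_z = 30y^2 + 20.

Convert to polar (x = r cos θ, y = r sin θ, dA = r dr dθ); the integrand becomes 30r^2sin(θ)^2 + 20, so

    ∬_D (curl F)_z dA = ∫_0^{2π} ∫_0^{3} (30r^2sin(θ)^2 + 20) · r dr dθ.

Inner (r from 0 to 3): 1215sin(θ)^2/2 + 90.
Outer (θ from 0 to 2π): 1575π/2.

Therefore ∮_C F · dr = 1575π/2.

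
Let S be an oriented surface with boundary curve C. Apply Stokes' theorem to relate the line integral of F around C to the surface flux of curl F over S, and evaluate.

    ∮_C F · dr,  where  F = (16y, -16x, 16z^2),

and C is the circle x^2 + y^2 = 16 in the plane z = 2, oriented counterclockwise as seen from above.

Let S be the flat disk x^2 + y^2 ≤ 16 in the plane z = 2, with upward unit normal n̂ = ẑ. By Stokes' theorem,

    ∮_C F · dr = ∬_S (∇ × F) · n̂ dS = ∬_D (curl F)_z dA,

where D is the disk x^2 + y^2 ≤ 16.

Compute the curl of F = (16y, -16x, 16z^2):
    (∇ × F)_x = ∂F_z/∂y - ∂F_y/∂z = 0,
    (∇ × F)_y = ∂F_x/∂z - ∂F_z/∂x = 0,
    (∇ × F)_z = ∂F_y/∂x - ∂F_x/∂y = -32.

On z = 2, (curl F)_z = -32.

Convert to polar (x = r cos θ, y = r sin θ, dA = r dr dθ); the integrand becomes -32, so

    ∬_D (curl F)_z dA = ∫_0^{2π} ∫_0^{4} (-32) · r dr dθ.

Inner (r from 0 to 4): -256.
Outer (θ from 0 to 2π): -512π.

Therefore ∮_C F · dr = -512π.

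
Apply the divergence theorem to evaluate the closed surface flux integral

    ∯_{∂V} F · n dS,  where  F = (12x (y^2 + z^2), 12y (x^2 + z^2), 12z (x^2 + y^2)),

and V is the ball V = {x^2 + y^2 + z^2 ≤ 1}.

By the divergence theorem,

    ∯_{∂V} F · n dS = ∭_V (∇ · F) dV.

Compute the divergence:
    ∇ · F = ∂F_x/∂x + ∂F_y/∂y + ∂F_z/∂z = 12y^2 + 12z^2 + 12x^2 + 12z^2 + 12x^2 + 12y^2 = 24x^2 + 24y^2 + 24z^2.

In spherical coordinates, x = ρ sin(φ) cos(θ), y = ρ sin(φ) sin(θ), z = ρ cos(φ), dV = ρ^2 sin(φ) dρ dφ dθ, with 0 ≤ ρ ≤ 1, 0 ≤ φ ≤ π, 0 ≤ θ ≤ 2π.

The integrand, after substitution and multiplying by the volume element, becomes (24ρ^2) · ρ^2 sin(φ), so

    ∭_V (∇·F) dV = ∫_0^{2π} ∫_0^{π} ∫_0^{1} (24ρ^2) · ρ^2 sin(φ) dρ dφ dθ.

Inner (ρ from 0 to 1): 24sin(φ)/5.
Middle (φ from 0 to π): 48/5.
Outer (θ from 0 to 2π): 96π/5.

Therefore ∯_{∂V} F · n dS = 96π/5.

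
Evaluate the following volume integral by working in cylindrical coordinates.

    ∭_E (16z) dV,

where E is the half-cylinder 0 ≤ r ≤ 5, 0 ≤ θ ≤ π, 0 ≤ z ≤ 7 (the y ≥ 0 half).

In cylindrical coordinates, x = r cos(θ), y = r sin(θ), z = z, and dV = r dr dθ dz.

The integrand becomes 16z, so

    ∭_E (16z) dV = ∫_{0}^{π} ∫_{0}^{5} ∫_{0}^{7} (16z) · r dz dr dθ.

Inner (z): 392r.
Middle (r from 0 to 5): 4900.
Outer (θ): 4900π.

Therefore the triple integral equals 4900π.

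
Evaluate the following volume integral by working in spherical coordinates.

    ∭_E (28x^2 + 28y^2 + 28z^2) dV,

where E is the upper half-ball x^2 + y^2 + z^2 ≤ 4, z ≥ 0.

In spherical coordinates, x = ρ sin(φ) cos(θ), y = ρ sin(φ) sin(θ), z = ρ cos(φ), and dV = ρ^2 sin(φ) dρ dφ dθ.

The integrand becomes 28ρ^2, so

    ∭_E (28x^2 + 28y^2 + 28z^2) dV = ∫_{0}^{2π} ∫_{0}^{π/2} ∫_{0}^{2} (28ρ^2) · ρ^2 sin(φ) dρ dφ dθ.

Inner (ρ): 896sin(φ)/5.
Middle (φ): 896/5.
Outer (θ): 1792π/5.

Therefore the triple integral equals 1792π/5.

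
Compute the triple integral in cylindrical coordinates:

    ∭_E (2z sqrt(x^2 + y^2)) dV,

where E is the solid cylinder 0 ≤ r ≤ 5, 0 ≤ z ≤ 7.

In cylindrical coordinates, x = r cos(θ), y = r sin(θ), z = z, and dV = r dr dθ dz.

The integrand becomes 2r z, so

    ∭_E (2z sqrt(x^2 + y^2)) dV = ∫_{0}^{2π} ∫_{0}^{5} ∫_{0}^{7} (2r z) · r dz dr dθ.

Inner (z): 49r^2.
Middle (r from 0 to 5): 6125/3.
Outer (θ): 12250π/3.

Therefore the triple integral equals 12250π/3.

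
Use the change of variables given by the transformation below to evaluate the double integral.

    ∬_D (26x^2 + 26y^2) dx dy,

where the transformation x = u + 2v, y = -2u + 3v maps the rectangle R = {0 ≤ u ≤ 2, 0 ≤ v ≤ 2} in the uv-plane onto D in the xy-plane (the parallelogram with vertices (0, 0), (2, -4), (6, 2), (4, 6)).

Compute the Jacobian determinant of (x, y) with respect to (u, v):

    ∂(x,y)/∂(u,v) = | 1  2 | = (1)(3) - (2)(-2) = 7.
                   | -2  3 |

Its absolute value is |J| = 7 (the area scaling factor).

Substituting x = u + 2v, y = -2u + 3v into the integrand,

    26x^2 + 26y^2 → 130u^2 - 208u v + 338v^2,

so the integral becomes

    ∬_R (130u^2 - 208u v + 338v^2) · |J| du dv = ∫_0^2 ∫_0^2 (910u^2 - 1456u v + 2366v^2) dv du.

Inner (v): 1820u^2 - 2912u + 18928/3.
Outer (u): 11648.

Therefore ∬_D (26x^2 + 26y^2) dx dy = 11648.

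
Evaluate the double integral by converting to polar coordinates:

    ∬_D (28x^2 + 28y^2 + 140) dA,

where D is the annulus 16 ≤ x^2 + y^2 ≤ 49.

The region D is 4 ≤ r ≤ 7, 0 ≤ θ ≤ 2π in polar coordinates, where x = r cos(θ), y = r sin(θ), and dA = r dr dθ.

Under the substitution, the integrand becomes 28r^2 + 140, so

    ∬_D (28x^2 + 28y^2 + 140) dA = ∫_{0}^{2π} ∫_{4}^{7} (28r^2 + 140) · r dr dθ.

Inner integral (in r): ∫_{4}^{7} (28r^2 + 140) · r dr = 17325.

Outer integral (in θ): ∫_{0}^{2π} (17325) dθ = 34650π.

Therefore ∬_D (28x^2 + 28y^2 + 140) dA = 34650π.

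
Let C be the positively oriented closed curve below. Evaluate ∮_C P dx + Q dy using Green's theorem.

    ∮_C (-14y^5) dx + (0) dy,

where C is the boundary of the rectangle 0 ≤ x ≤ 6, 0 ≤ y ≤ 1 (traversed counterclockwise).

Green's theorem converts the closed line integral into a double integral over the enclosed region D:

    ∮_C P dx + Q dy = ∬_D (∂Q/∂x - ∂P/∂y) dA.

Here P = -14y^5, Q = 0, so

    ∂Q/∂x = 0,    ∂P/∂y = -70y^4,
    ∂Q/∂x - ∂P/∂y = 70y^4.

D is the region 0 ≤ x ≤ 6, 0 ≤ y ≤ 1. Evaluating the double integral:

    ∬_D (70y^4) dA = ∫_0^{6} ∫_0^{1} (70y^4) dy dx.

Inner (y from 0 to 1): 14.
Outer (x from 0 to 6): 84.

Therefore ∮_C P dx + Q dy = 84.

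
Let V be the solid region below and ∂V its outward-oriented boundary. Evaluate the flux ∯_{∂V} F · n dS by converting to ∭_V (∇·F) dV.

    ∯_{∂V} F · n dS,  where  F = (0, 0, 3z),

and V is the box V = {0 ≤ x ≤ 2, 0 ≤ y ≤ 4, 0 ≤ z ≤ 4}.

By the divergence theorem,

    ∯_{∂V} F · n dS = ∭_V (∇ · F) dV.

Compute the divergence:
    ∇ · F = ∂F_x/∂x + ∂F_y/∂y + ∂F_z/∂z = 0 + 0 + 3 = 3.

V is a rectangular box, so dV = dx dy dz with 0 ≤ x ≤ 2, 0 ≤ y ≤ 4, 0 ≤ z ≤ 4.

Integrate (3) over V as an iterated integral:

    ∭_V (∇·F) dV = ∫_0^{2} ∫_0^{4} ∫_0^{4} (3) dz dy dx.

Inner (z from 0 to 4): 12.
Middle (y from 0 to 4): 48.
Outer (x from 0 to 2): 96.

Therefore ∯_{∂V} F · n dS = 96.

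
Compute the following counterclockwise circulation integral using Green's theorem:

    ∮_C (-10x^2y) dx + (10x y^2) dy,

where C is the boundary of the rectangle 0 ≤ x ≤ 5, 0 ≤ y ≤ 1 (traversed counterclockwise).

Green's theorem converts the closed line integral into a double integral over the enclosed region D:

    ∮_C P dx + Q dy = ∬_D (∂Q/∂x - ∂P/∂y) dA.

Here P = -10x^2y, Q = 10x y^2, so

    ∂Q/∂x = 10y^2,    ∂P/∂y = -10x^2,
    ∂Q/∂x - ∂P/∂y = 10x^2 + 10y^2.

D is the region 0 ≤ x ≤ 5, 0 ≤ y ≤ 1. Evaluating the double integral:

    ∬_D (10x^2 + 10y^2) dA = ∫_0^{5} ∫_0^{1} (10x^2 + 10y^2) dy dx.

Inner (y from 0 to 1): 10x^2 + 10/3.
Outer (x from 0 to 5): 1300/3.

Therefore ∮_C P dx + Q dy = 1300/3.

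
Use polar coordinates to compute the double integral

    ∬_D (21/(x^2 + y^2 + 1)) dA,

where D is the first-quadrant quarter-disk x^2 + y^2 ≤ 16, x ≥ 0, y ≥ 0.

The region D is 0 ≤ r ≤ 4, 0 ≤ θ ≤ π/2 in polar coordinates, where x = r cos(θ), y = r sin(θ), and dA = r dr dθ.

Under the substitution, the integrand becomes 21/(r^2 + 1), so

    ∬_D (21/(x^2 + y^2 + 1)) dA = ∫_{0}^{π/2} ∫_{0}^{4} (21/(r^2 + 1)) · r dr dθ.

Inner integral (in r): ∫_{0}^{4} (21/(r^2 + 1)) · r dr = 21log(17)/2.

Outer integral (in θ): ∫_{0}^{π/2} (21log(17)/2) dθ = 21π log(17)/4.

Therefore ∬_D (21/(x^2 + y^2 + 1)) dA = 21π log(17)/4.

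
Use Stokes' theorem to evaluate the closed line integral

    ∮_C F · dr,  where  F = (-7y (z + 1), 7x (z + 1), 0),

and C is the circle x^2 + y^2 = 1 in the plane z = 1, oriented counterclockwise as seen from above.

Let S be the flat disk x^2 + y^2 ≤ 1 in the plane z = 1, with upward unit normal n̂ = ẑ. By Stokes' theorem,

    ∮_C F · dr = ∬_S (∇ × F) · n̂ dS = ∬_D (curl F)_z dA,

where D is the disk x^2 + y^2 ≤ 1.

Compute the curl of F = (-7y (z + 1), 7x (z + 1), 0):
    (∇ × F)_x = ∂F_z/∂y - ∂F_y/∂z = -7x,
    (∇ × F)_y = ∂F_x/∂z - ∂F_z/∂x = -7y,
    (∇ × F)_z = ∂F_y/∂x - ∂F_x/∂y = 14z + 14.

On z = 1, (curl F)_z = 28.

Convert to polar (x = r cos θ, y = r sin θ, dA = r dr dθ); the integrand becomes 28, so

    ∬_D (curl F)_z dA = ∫_0^{2π} ∫_0^{1} (28) · r dr dθ.

Inner (r from 0 to 1): 14.
Outer (θ from 0 to 2π): 28π.

Therefore ∮_C F · dr = 28π.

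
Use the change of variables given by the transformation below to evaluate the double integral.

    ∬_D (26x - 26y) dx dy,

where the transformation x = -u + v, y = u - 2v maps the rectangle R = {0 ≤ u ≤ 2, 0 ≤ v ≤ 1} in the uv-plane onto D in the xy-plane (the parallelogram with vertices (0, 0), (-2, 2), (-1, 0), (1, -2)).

Compute the Jacobian determinant of (x, y) with respect to (u, v):

    ∂(x,y)/∂(u,v) = | -1  1 | = (-1)(-2) - (1)(1) = 1.
                   | 1  -2 |

Its absolute value is |J| = 1 (the area scaling factor).

Substituting x = -u + v, y = u - 2v into the integrand,

    26x - 26y → -52u + 78v,

so the integral becomes

    ∬_R (-52u + 78v) · |J| du dv = ∫_0^2 ∫_0^1 (-52u + 78v) dv du.

Inner (v): 39 - 52u.
Outer (u): -26.

Therefore ∬_D (26x - 26y) dx dy = -26.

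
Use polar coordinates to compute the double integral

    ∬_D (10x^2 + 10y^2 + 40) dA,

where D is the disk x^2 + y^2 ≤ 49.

The region D is 0 ≤ r ≤ 7, 0 ≤ θ ≤ 2π in polar coordinates, where x = r cos(θ), y = r sin(θ), and dA = r dr dθ.

Under the substitution, the integrand becomes 10r^2 + 40, so

    ∬_D (10x^2 + 10y^2 + 40) dA = ∫_{0}^{2π} ∫_{0}^{7} (10r^2 + 40) · r dr dθ.

Inner integral (in r): ∫_{0}^{7} (10r^2 + 40) · r dr = 13965/2.

Outer integral (in θ): ∫_{0}^{2π} (13965/2) dθ = 13965π.

Therefore ∬_D (10x^2 + 10y^2 + 40) dA = 13965π.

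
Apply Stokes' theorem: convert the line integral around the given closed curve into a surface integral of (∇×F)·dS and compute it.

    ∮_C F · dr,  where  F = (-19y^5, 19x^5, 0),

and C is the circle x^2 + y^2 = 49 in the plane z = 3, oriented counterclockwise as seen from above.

Let S be the flat disk x^2 + y^2 ≤ 49 in the plane z = 3, with upward unit normal n̂ = ẑ. By Stokes' theorem,

    ∮_C F · dr = ∬_S (∇ × F) · n̂ dS = ∬_D (curl F)_z dA,

where D is the disk x^2 + y^2 ≤ 49.

Compute the curl of F = (-19y^5, 19x^5, 0):
    (∇ × F)_x = ∂F_z/∂y - ∂F_y/∂z = 0,
    (∇ × F)_y = ∂F_x/∂z - ∂F_z/∂x = 0,
    (∇ × F)_z = ∂F_y/∂x - ∂F_x/∂y = 95x^4 + 95y^4.

On z = 3, (curl F)_z = 95x^4 + 95y^4.

Convert to polar (x = r cos θ, y = r sin θ, dA = r dr dθ); the integrand becomes 95r^4(sin(θ)^4 + cos(θ)^4), so

    ∬_D (curl F)_z dA = ∫_0^{2π} ∫_0^{7} (95r^4(sin(θ)^4 + cos(θ)^4)) · r dr dθ.

Inner (r from 0 to 7): 11176655sin(θ)^4/6 + 11176655cos(θ)^4/6.
Outer (θ from 0 to 2π): 11176655π/4.

Therefore ∮_C F · dr = 11176655π/4.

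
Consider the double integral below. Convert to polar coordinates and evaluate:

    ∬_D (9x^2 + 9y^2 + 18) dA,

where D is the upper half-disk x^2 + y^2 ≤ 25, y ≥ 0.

The region D is 0 ≤ r ≤ 5, 0 ≤ θ ≤ π in polar coordinates, where x = r cos(θ), y = r sin(θ), and dA = r dr dθ.

Under the substitution, the integrand becomes 9r^2 + 18, so

    ∬_D (9x^2 + 9y^2 + 18) dA = ∫_{0}^{π} ∫_{0}^{5} (9r^2 + 18) · r dr dθ.

Inner integral (in r): ∫_{0}^{5} (9r^2 + 18) · r dr = 6525/4.

Outer integral (in θ): ∫_{0}^{π} (6525/4) dθ = 6525π/4.

Therefore ∬_D (9x^2 + 9y^2 + 18) dA = 6525π/4.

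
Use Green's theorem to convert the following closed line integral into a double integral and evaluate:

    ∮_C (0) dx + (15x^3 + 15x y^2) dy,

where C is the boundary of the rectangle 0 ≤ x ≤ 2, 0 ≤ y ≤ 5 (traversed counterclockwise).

Green's theorem converts the closed line integral into a double integral over the enclosed region D:

    ∮_C P dx + Q dy = ∬_D (∂Q/∂x - ∂P/∂y) dA.

Here P = 0, Q = 15x^3 + 15x y^2, so

    ∂Q/∂x = 45x^2 + 15y^2,    ∂P/∂y = 0,
    ∂Q/∂x - ∂P/∂y = 45x^2 + 15y^2.

D is the region 0 ≤ x ≤ 2, 0 ≤ y ≤ 5. Evaluating the double integral:

    ∬_D (45x^2 + 15y^2) dA = ∫_0^{2} ∫_0^{5} (45x^2 + 15y^2) dy dx.

Inner (y from 0 to 5): 225x^2 + 625.
Outer (x from 0 to 2): 1850.

Therefore ∮_C P dx + Q dy = 1850.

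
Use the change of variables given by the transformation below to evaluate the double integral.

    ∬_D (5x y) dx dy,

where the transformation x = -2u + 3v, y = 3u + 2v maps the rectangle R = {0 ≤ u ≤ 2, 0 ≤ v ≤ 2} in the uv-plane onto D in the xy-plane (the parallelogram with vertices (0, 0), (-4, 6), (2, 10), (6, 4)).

Compute the Jacobian determinant of (x, y) with respect to (u, v):

    ∂(x,y)/∂(u,v) = | -2  3 | = (-2)(2) - (3)(3) = -13.
                   | 3  2 |

Its absolute value is |J| = 13 (the area scaling factor).

Substituting x = -2u + 3v, y = 3u + 2v into the integrand,

    5x y → -30u^2 + 25u v + 30v^2,

so the integral becomes

    ∬_R (-30u^2 + 25u v + 30v^2) · |J| du dv = ∫_0^2 ∫_0^2 (-390u^2 + 325u v + 390v^2) dv du.

Inner (v): -780u^2 + 650u + 1040.
Outer (u): 1300.

Therefore ∬_D (5x y) dx dy = 1300.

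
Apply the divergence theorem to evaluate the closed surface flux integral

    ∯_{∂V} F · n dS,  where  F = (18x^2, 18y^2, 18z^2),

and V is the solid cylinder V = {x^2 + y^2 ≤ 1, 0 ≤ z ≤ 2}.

By the divergence theorem,

    ∯_{∂V} F · n dS = ∭_V (∇ · F) dV.

Compute the divergence:
    ∇ · F = ∂F_x/∂x + ∂F_y/∂y + ∂F_z/∂z = 36x + 36y + 36z.

In cylindrical coordinates, x = r cos(θ), y = r sin(θ), z = z, dV = r dr dθ dz, with 0 ≤ r ≤ 1, 0 ≤ θ ≤ 2π, 0 ≤ z ≤ 2.

The integrand, after substitution and multiplying by the volume element, becomes (36sqrt(2)r sin(θ + π/4) + 36z) · r, so

    ∭_V (∇·F) dV = ∫_0^{2π} ∫_0^{1} ∫_0^{2} (36sqrt(2)r sin(θ + π/4) + 36z) · r dz dr dθ.

Inner (z from 0 to 2): 72r (sqrt(2)r sin(θ + π/4) + 1).
Middle (r from 0 to 1): 24sqrt(2)sin(θ + π/4) + 36.
Outer (θ from 0 to 2π): 72π.

Therefore ∯_{∂V} F · n dS = 72π.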